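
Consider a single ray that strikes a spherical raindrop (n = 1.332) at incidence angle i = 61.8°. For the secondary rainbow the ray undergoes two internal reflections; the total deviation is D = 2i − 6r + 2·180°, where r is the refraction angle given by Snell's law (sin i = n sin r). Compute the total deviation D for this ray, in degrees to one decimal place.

235.0°

sin r = sin 61.8° / 1.332 = 0.8813/1.332 = 0.6616; r = 41.43°.
D = 2·61.8° − 6·41.43° + 2·180° = 123.60° − 248.55° + 360° = 235.05°.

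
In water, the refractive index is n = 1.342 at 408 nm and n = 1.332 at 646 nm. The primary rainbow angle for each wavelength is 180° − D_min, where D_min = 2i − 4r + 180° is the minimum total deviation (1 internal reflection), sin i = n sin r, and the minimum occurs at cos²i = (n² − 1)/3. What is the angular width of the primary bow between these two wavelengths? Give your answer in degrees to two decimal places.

1.44°

At 408 nm (n = 1.342): cos²i = 0.26699 → i = 58.888°, r = 39.641°, D_min = 139.213°, rainbow angle = 40.787°.
At 646 nm (n = 1.332): cos²i = 0.25807 → i = 59.469°, r = 40.290°, D_min = 137.776°, rainbow angle = 42.224°.
Angular width = |40.787° − 42.224°| = 1.437°.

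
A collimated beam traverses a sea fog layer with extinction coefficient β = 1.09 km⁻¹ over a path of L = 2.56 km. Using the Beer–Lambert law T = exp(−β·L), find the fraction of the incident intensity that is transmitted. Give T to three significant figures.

τ = β·L = 1.09 × 2.56 = 2.7904.
T = exp(−2.7904) = 0.0614.

0.0614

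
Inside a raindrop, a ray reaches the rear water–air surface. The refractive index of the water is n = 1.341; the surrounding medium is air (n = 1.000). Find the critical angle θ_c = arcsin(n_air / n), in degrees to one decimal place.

sin θ_c = n_air / n = 1.000 / 1.341 = 0.7457.
θ_c = arcsin(0.7457) = 48.22°.

48.2°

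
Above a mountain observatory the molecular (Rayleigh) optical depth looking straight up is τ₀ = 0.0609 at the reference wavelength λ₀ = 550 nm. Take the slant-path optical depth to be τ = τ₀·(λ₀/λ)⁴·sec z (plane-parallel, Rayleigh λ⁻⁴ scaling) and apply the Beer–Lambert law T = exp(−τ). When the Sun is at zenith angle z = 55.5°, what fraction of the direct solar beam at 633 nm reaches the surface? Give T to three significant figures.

0.941

sec 55.5° = 1.7655.
τ = 0.0609 × (550/633)⁴ × 1.7655 = 0.0609 × 0.5699 × 1.7655 = 0.0613.
T = exp(−0.0613) = 0.9406.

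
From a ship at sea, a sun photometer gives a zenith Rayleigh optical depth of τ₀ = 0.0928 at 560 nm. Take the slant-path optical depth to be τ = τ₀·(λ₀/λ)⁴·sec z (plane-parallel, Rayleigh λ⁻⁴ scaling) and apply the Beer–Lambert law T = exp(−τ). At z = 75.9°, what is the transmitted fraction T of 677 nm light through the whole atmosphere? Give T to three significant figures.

sec 75.9° = 4.1048.
τ = 0.0928 × (560/677)⁴ × 4.1048 = 0.0928 × 0.4682 × 4.1048 = 0.1783.
T = exp(−0.1783) = 0.8367.

0.837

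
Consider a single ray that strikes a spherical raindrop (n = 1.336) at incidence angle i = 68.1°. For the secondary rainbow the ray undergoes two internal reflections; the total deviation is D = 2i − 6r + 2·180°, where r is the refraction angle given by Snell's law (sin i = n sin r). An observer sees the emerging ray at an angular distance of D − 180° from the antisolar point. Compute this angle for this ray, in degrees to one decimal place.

52.3°

sin r = sin 68.1° / 1.336 = 0.9278/1.336 = 0.6945; r = 43.99°.
D = 2·68.1° − 6·43.99° + 2·180° = 136.20° − 263.92° + 360° = 232.28°.
Angle from antisolar point = D − 180° = 52.28°.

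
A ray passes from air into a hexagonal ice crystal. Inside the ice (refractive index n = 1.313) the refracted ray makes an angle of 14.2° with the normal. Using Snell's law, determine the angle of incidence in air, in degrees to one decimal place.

18.8°

Snell: sin θ_i = n · sin θ_r = 1.313 × sin 14.2° = 1.313 × 0.2453 = 0.3221.
θ_i = arcsin(0.3221) = 18.79°.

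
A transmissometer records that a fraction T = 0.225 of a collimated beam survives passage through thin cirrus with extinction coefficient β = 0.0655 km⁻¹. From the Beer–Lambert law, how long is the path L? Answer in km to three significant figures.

22.8 km

Beer–Lambert: T = exp(−βL) ⇒ L = −ln(T)/β = −ln(0.225)/0.0655 = 1.4917/0.0655 = 22.77 km.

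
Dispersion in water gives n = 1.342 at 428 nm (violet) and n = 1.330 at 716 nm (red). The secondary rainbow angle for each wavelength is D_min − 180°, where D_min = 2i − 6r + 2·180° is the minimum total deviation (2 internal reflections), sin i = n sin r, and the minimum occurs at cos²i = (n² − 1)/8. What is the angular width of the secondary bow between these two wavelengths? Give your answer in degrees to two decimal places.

3.12°

At 428 nm (n = 1.342): cos²i = 0.10012 → i = 71.554°, r = 44.981°, D_min = 233.222°, rainbow angle = 53.222°.
At 716 nm (n = 1.330): cos²i = 0.09611 → i = 71.940°, r = 45.630°, D_min = 230.101°, rainbow angle = 50.101°.
Angular width = |53.222° − 50.101°| = 3.121°.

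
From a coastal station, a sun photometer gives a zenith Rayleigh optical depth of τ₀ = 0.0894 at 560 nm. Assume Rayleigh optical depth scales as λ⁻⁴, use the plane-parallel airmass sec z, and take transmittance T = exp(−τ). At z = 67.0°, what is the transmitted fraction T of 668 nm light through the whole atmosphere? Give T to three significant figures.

sec 67.0° = 2.5593.
τ = 0.0894 × (560/668)⁴ × 2.5593 = 0.0894 × 0.4939 × 2.5593 = 0.1130.
T = exp(−0.1130) = 0.8931.

0.893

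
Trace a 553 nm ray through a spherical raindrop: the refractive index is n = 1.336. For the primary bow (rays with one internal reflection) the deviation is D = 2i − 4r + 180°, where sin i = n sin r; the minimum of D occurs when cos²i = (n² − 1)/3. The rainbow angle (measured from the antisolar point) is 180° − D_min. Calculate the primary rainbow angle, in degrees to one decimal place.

cos²i = (1.78490 − 1)/3 = 0.26163; i = arccos(0.51150) = 59.236°.
sin r = sin 59.236°/1.336 = 0.64318; r = 40.029°.
D_min = 2·59.236° − 4·40.029° + 180° = 138.356°.
Rainbow angle = 180° − D_min = 41.644°.

41.6°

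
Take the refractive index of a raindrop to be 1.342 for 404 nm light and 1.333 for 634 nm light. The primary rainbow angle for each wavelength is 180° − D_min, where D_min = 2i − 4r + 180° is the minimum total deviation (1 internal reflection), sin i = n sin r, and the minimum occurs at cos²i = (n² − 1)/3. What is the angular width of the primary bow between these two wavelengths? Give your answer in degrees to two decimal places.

1.29°

At 404 nm (n = 1.342): cos²i = 0.26699 → i = 58.888°, r = 39.641°, D_min = 139.213°, rainbow angle = 40.787°.
At 634 nm (n = 1.333): cos²i = 0.25896 → i = 59.410°, r = 40.225°, D_min = 137.922°, rainbow angle = 42.078°.
Angular width = |40.787° − 42.078°| = 1.291°.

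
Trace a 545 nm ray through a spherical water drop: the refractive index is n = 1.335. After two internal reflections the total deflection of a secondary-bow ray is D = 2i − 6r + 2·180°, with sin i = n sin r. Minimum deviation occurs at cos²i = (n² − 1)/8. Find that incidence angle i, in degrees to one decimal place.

cos²i = (1.335² − 1)/8 = (1.78222 − 1)/8 = 0.09778.
cos i = 0.31269, so i = 71.778°.

71.8°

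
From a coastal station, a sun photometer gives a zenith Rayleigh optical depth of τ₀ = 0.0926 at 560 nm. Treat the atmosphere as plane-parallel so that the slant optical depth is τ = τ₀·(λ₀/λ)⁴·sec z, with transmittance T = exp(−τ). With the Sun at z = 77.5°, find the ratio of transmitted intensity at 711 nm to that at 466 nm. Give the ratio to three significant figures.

2.07

Airmass: sec 77.5° = 4.6202.
τ(711 nm) = 0.0926 × (560/711)⁴ × 4.6202 = 0.0926 × 0.3848 × 4.6202 = 0.1646.
τ(466 nm) = 0.0926 × (560/466)⁴ × 4.6202 = 0.0926 × 2.0855 × 4.6202 = 0.8922.
T(711)/T(466) = exp(τ_B − τ_A) = exp(0.7276) = 2.0701.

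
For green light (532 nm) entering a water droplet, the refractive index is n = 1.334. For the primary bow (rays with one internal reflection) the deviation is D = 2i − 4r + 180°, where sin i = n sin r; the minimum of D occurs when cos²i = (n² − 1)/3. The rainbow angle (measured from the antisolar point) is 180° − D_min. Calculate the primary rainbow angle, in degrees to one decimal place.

41.9°

cos²i = (1.77956 − 1)/3 = 0.25985; i = arccos(0.50976) = 59.352°.
sin r = sin 59.352°/1.334 = 0.64492; r = 40.159°.
D_min = 2·59.352° − 4·40.159° + 180° = 138.067°.
Rainbow angle = 180° − D_min = 41.933°.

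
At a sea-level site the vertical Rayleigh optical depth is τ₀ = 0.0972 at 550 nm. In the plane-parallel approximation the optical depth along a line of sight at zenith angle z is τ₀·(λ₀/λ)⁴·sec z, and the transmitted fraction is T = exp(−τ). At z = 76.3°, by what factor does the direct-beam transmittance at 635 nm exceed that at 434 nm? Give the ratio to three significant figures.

Airmass: sec 76.3° = 4.2223.
τ(635 nm) = 0.0972 × (550/635)⁴ × 4.2223 = 0.0972 × 0.5628 × 4.2223 = 0.2310.
τ(434 nm) = 0.0972 × (550/434)⁴ × 4.2223 = 0.0972 × 2.5792 × 4.2223 = 1.0585.
T(635)/T(434) = exp(τ_B − τ_A) = exp(0.8276) = 2.2877.

2.29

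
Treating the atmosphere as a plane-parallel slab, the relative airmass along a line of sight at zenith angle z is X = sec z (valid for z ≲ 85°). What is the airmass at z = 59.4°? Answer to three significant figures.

X = sec z = 1/cos 59.4° = 1/0.5090 = 1.9645.

1.96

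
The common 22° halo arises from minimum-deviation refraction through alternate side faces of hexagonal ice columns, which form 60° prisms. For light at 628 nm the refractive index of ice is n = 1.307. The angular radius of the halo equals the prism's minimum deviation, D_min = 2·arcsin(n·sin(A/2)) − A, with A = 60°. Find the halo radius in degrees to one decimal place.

n·sin(A/2) = 1.307 × sin 30° = 1.307 × 0.5000 = 0.6535.
D_min = 2·arcsin(0.6535) − 60° = 2 × 40.806° − 60° = 21.612°.

21.6°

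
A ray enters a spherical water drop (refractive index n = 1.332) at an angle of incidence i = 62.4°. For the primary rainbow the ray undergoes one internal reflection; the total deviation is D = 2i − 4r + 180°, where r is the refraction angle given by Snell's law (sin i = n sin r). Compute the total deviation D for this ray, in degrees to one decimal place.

138.0°

sin r = sin 62.4° / 1.332 = 0.8862/1.332 = 0.6653; r = 41.71°.
D = 2·62.4° − 4·41.71° + 180° = 124.80° − 166.83° + 180° = 137.97°.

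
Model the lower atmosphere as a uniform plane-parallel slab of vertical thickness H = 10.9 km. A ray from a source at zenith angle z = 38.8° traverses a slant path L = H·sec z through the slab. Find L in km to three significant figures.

sec z = 1/cos 38.8° = 1.2831.
L = 10.9 × 1.2831 = 13.986 km.

14.0 km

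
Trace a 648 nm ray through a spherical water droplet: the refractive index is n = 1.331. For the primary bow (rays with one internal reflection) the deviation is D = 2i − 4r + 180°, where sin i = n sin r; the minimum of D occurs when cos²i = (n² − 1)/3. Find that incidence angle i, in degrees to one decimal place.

59.5°

cos²i = (1.331² − 1)/3 = (1.77156 − 1)/3 = 0.25719.
cos i = 0.50714, so i = 59.527°.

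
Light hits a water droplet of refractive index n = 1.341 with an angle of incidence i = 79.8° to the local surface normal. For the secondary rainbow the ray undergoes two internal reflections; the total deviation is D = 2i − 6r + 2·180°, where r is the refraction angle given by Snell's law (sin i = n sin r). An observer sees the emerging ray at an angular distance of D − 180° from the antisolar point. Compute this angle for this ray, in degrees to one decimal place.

56.3°

sin r = sin 79.8° / 1.341 = 0.9842/1.341 = 0.7339; r = 47.22°.
D = 2·79.8° − 6·47.22° + 2·180° = 159.60° − 283.30° + 360° = 236.30°.
Angle from antisolar point = D − 180° = 56.30°.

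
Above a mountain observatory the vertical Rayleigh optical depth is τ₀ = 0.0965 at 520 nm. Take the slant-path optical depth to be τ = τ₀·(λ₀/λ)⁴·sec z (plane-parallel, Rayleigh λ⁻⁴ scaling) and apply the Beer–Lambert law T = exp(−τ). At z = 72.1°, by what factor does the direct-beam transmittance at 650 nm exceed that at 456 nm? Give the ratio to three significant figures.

Airmass: sec 72.1° = 3.2535.
τ(650 nm) = 0.0965 × (520/650)⁴ × 3.2535 = 0.0965 × 0.4096 × 3.2535 = 0.1286.
τ(456 nm) = 0.0965 × (520/456)⁴ × 3.2535 = 0.0965 × 1.6910 × 3.2535 = 0.5309.
T(650)/T(456) = exp(τ_B − τ_A) = exp(0.4023) = 1.4953.

1.50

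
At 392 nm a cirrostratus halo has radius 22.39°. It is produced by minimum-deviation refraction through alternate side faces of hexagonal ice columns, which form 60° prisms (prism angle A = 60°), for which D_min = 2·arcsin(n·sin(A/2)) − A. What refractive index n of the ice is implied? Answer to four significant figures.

Rearranging: n = sin((D_min + A)/2) / sin(A/2).
(D_min + A)/2 = (22.39° + 60°)/2 = 41.195°.
n = sin 41.195° / sin 30° = 0.6586 / 0.5000 = 1.3172.

1.317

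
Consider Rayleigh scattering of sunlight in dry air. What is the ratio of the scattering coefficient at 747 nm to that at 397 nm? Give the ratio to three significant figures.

Rayleigh scattering ∝ λ⁻⁴, so the ratio of coefficients is the inverse fourth power of the wavelength ratio.
σ(747)/σ(397) = (397/747)⁴ = (0.5315)⁴ = 0.07978.

0.0798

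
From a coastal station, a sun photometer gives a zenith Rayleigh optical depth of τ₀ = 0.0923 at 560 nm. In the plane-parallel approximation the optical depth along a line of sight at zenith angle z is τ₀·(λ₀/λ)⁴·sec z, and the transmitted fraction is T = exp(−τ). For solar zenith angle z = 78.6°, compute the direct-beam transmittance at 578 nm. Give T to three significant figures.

sec 78.6° = 5.0593.
τ = 0.0923 × (560/578)⁴ × 5.0593 = 0.0923 × 0.8811 × 5.0593 = 0.4115.
T = exp(−0.4115) = 0.6627.

0.663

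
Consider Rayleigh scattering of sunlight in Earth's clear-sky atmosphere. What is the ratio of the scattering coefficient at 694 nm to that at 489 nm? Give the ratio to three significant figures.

0.246

Rayleigh scattering ∝ λ⁻⁴, so the ratio of coefficients is the inverse fourth power of the wavelength ratio.
σ(694)/σ(489) = (489/694)⁴ = (0.7046)⁴ = 0.2465.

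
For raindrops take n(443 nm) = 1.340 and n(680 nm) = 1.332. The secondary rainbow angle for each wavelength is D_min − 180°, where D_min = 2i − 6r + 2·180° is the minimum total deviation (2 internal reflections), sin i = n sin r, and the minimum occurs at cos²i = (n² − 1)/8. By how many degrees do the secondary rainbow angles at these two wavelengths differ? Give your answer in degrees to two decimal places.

2.08°

At 443 nm (n = 1.340): cos²i = 0.09945 → i = 71.618°, r = 45.088°, D_min = 232.709°, rainbow angle = 52.709°.
At 680 nm (n = 1.332): cos²i = 0.09678 → i = 71.875°, r = 45.520°, D_min = 230.628°, rainbow angle = 50.628°.
Angular width = |52.709° − 50.628°| = 2.080°.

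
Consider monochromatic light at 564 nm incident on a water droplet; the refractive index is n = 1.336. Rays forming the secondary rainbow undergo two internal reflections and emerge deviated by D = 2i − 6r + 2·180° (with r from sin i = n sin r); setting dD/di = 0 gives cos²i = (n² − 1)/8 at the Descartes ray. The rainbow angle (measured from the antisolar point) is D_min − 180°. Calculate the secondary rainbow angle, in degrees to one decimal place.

51.7°

cos²i = (1.78490 − 1)/8 = 0.09811; i = arccos(0.31323) = 71.746°.
sin r = sin 71.746°/1.336 = 0.71084; r = 45.303°.
D_min = 2·71.746° − 6·45.303° + 360° = 231.674°.
Rainbow angle = D_min − 180° = 51.674°.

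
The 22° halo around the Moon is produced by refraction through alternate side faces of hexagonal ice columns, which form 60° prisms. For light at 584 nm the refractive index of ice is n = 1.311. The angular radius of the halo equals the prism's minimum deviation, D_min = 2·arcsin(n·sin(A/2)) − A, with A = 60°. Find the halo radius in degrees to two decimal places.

21.92°

n·sin(A/2) = 1.311 × sin 30° = 1.311 × 0.5000 = 0.6555.
D_min = 2·arcsin(0.6555) − 60° = 2 × 40.958° − 60° = 21.915°.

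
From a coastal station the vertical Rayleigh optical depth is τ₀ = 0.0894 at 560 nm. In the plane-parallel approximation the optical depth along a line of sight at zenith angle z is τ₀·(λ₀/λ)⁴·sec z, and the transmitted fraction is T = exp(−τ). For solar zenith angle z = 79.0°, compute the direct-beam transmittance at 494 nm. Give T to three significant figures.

0.461

sec 79.0° = 5.2408.
τ = 0.0894 × (560/494)⁴ × 5.2408 = 0.0894 × 1.6514 × 5.2408 = 0.7737.
T = exp(−0.7737) = 0.4613.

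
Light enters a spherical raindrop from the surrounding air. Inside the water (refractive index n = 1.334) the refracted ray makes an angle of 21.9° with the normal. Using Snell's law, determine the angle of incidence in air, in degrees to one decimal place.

29.8°

Snell: sin θ_i = n · sin θ_r = 1.334 × sin 21.9° = 1.334 × 0.3730 = 0.4976.
θ_i = arcsin(0.4976) = 29.84°.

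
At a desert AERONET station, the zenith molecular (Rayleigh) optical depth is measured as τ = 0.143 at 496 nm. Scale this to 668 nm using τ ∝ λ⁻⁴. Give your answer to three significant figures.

τ(668 nm) = τ(496 nm) × (496/668)⁴ = 0.143 × (0.7425)⁴ = 0.143 × 0.3040 = 0.0435.

0.0435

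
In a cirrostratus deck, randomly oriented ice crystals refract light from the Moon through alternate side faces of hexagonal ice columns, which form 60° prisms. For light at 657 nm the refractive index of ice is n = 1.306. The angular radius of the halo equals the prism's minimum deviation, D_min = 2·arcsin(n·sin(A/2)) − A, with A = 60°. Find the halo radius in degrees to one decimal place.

21.5°

n·sin(A/2) = 1.306 × sin 30° = 1.306 × 0.5000 = 0.6530.
D_min = 2·arcsin(0.6530) − 60° = 2 × 40.768° − 60° = 21.536°.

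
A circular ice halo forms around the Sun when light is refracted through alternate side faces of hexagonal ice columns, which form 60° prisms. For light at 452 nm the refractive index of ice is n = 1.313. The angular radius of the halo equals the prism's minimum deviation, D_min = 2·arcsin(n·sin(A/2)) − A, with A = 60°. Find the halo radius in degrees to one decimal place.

n·sin(A/2) = 1.313 × sin 30° = 1.313 × 0.5000 = 0.6565.
D_min = 2·arcsin(0.6565) − 60° = 2 × 41.033° − 60° = 22.067°.

22.1°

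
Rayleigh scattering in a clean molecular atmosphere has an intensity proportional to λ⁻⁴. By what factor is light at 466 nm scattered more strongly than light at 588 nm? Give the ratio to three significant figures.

Rayleigh scattering ∝ λ⁻⁴, so the ratio of coefficients is the inverse fourth power of the wavelength ratio.
σ(466)/σ(588) = (588/466)⁴ = (1.2618)⁴ = 2.535.

2.53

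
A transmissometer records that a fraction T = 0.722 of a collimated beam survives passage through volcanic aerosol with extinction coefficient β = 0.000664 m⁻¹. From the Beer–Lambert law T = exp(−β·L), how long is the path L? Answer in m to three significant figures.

Beer–Lambert: T = exp(−βL) ⇒ L = −ln(T)/β = −ln(0.722)/0.000664 = 0.3257/0.000664 = 490.6 m.

491 m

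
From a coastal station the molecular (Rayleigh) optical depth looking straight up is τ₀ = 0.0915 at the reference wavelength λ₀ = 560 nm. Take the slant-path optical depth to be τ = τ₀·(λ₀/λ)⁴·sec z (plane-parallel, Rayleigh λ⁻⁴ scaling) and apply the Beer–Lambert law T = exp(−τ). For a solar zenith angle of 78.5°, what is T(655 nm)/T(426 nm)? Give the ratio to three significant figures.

3.08

Airmass: sec 78.5° = 5.0159.
τ(655 nm) = 0.0915 × (560/655)⁴ × 5.0159 = 0.0915 × 0.5343 × 5.0159 = 0.2452.
τ(426 nm) = 0.0915 × (560/426)⁴ × 5.0159 = 0.0915 × 2.9862 × 5.0159 = 1.3705.
T(655)/T(426) = exp(τ_B − τ_A) = exp(1.1253) = 3.0811.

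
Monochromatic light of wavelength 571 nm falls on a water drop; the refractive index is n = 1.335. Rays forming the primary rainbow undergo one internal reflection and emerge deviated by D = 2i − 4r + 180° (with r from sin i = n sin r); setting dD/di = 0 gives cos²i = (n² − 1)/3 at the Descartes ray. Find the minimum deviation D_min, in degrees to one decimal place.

138.2°

cos²i = (1.78222 − 1)/3 = 0.26074; i = arccos(0.51063) = 59.294°.
sin r = sin 59.294°/1.335 = 0.64405; r = 40.094°.
D_min = 2·59.294° − 4·40.094° + 180° = 138.212°.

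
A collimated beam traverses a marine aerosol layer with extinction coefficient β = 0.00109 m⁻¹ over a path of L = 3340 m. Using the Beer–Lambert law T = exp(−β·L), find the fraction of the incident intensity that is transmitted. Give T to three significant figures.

0.0262

τ = β·L = 0.00109 × 3340 = 3.6406.
T = exp(−3.6406) = 0.0262.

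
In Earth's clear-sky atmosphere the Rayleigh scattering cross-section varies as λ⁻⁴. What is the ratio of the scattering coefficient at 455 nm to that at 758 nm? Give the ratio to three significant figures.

Rayleigh scattering ∝ λ⁻⁴, so the ratio of coefficients is the inverse fourth power of the wavelength ratio.
σ(455)/σ(758) = (758/455)⁴ = (1.6659)⁴ = 7.702.

7.70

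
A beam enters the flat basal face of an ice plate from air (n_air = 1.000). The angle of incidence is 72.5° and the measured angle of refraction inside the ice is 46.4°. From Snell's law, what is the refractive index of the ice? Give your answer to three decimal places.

n = sin θ_i / sin θ_r = sin 72.5° / sin 46.4° = 0.9537 / 0.7242 = 1.3170.

1.317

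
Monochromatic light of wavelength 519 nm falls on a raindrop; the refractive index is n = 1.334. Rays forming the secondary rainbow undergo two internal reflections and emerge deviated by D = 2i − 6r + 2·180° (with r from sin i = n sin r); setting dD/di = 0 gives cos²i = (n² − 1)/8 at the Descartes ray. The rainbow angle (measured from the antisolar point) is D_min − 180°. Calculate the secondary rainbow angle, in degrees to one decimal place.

cos²i = (1.77956 − 1)/8 = 0.09744; i = arccos(0.31216) = 71.810°.
sin r = sin 71.810°/1.334 = 0.71217; r = 45.411°.
D_min = 2·71.810° − 6·45.411° + 360° = 231.153°.
Rainbow angle = D_min − 180° = 51.153°.

51.2°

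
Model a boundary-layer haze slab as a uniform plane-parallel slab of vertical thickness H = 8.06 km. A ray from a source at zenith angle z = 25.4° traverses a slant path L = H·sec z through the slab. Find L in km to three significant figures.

sec z = 1/cos 25.4° = 1.1070.
L = 8.06 × 1.1070 = 8.922 km.

8.92 km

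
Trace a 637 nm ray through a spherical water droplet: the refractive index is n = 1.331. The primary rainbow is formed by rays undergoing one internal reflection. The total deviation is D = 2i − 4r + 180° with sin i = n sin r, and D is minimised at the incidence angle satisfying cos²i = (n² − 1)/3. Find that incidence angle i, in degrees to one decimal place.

59.5°

cos²i = (1.331² − 1)/3 = (1.77156 − 1)/3 = 0.25719.
cos i = 0.50714, so i = 59.527°.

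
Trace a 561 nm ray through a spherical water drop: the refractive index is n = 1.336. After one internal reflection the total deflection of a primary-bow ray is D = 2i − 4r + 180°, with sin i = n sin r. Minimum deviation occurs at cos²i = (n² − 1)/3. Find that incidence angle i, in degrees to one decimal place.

59.2°

cos²i = (1.336² − 1)/3 = (1.78490 − 1)/3 = 0.26163.
cos i = 0.51150, so i = 59.236°.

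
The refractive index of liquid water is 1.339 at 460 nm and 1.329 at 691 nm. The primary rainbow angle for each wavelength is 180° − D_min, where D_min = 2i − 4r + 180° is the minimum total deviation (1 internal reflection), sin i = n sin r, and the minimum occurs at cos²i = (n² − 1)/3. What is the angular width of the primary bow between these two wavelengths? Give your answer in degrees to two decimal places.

At 460 nm (n = 1.339): cos²i = 0.26431 → i = 59.062°, r = 39.834°, D_min = 138.786°, rainbow angle = 41.214°.
At 691 nm (n = 1.329): cos²i = 0.25541 → i = 59.643°, r = 40.487°, D_min = 137.337°, rainbow angle = 42.663°.
Angular width = |41.214° − 42.663°| = 1.450°.

1.45°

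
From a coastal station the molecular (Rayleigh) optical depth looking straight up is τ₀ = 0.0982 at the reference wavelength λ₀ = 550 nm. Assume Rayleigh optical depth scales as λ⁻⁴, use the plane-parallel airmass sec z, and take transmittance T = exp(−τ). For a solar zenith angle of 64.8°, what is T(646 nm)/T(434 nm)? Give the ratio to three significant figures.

Airmass: sec 64.8° = 2.3486.
τ(646 nm) = 0.0982 × (550/646)⁴ × 2.3486 = 0.0982 × 0.5254 × 2.3486 = 0.1212.
τ(434 nm) = 0.0982 × (550/434)⁴ × 2.3486 = 0.0982 × 2.5792 × 2.3486 = 0.5949.
T(646)/T(434) = exp(τ_B − τ_A) = exp(0.4737) = 1.6059.

1.61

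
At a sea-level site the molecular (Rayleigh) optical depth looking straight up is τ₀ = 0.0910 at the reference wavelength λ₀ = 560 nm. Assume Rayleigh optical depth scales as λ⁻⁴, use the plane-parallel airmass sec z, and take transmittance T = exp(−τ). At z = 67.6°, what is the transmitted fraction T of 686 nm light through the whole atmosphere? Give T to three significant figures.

0.899

sec 67.6° = 2.6242.
τ = 0.0910 × (560/686)⁴ × 2.6242 = 0.0910 × 0.4441 × 2.6242 = 0.1060.
T = exp(−0.1060) = 0.8994.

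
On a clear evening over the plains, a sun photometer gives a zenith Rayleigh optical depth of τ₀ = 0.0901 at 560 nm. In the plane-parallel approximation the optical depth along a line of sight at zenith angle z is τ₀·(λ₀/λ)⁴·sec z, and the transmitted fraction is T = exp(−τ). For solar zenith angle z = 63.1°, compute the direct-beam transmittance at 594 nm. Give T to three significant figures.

0.854

sec 63.1° = 2.2103.
τ = 0.0901 × (560/594)⁴ × 2.2103 = 0.0901 × 0.7900 × 2.2103 = 0.1573.
T = exp(−0.1573) = 0.8544.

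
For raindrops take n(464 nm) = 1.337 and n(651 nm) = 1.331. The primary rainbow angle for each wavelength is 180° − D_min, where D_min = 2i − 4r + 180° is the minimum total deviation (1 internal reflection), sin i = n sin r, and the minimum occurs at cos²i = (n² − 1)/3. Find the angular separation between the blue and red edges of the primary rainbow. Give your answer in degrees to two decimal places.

0.87°

At 464 nm (n = 1.337): cos²i = 0.26252 → i = 59.178°, r = 39.964°, D_min = 138.500°, rainbow angle = 41.500°.
At 651 nm (n = 1.331): cos²i = 0.25719 → i = 59.527°, r = 40.356°, D_min = 137.630°, rainbow angle = 42.370°.
Angular width = |41.500° − 42.370°| = 0.870°.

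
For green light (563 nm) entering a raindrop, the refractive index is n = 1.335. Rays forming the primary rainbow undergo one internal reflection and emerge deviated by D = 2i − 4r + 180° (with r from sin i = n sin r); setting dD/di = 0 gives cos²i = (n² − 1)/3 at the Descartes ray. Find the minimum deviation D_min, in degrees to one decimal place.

cos²i = (1.78222 − 1)/3 = 0.26074; i = arccos(0.51063) = 59.294°.
sin r = sin 59.294°/1.335 = 0.64405; r = 40.094°.
D_min = 2·59.294° − 4·40.094° + 180° = 138.212°.

138.2°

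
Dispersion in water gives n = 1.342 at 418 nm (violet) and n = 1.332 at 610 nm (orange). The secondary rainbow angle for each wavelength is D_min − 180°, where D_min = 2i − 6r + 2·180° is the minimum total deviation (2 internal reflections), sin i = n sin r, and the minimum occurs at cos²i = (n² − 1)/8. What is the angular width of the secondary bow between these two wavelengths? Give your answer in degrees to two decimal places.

At 418 nm (n = 1.342): cos²i = 0.10012 → i = 71.554°, r = 44.981°, D_min = 233.222°, rainbow angle = 53.222°.
At 610 nm (n = 1.332): cos²i = 0.09678 → i = 71.875°, r = 45.520°, D_min = 230.628°, rainbow angle = 50.628°.
Angular width = |53.222° − 50.628°| = 2.594°.

2.59°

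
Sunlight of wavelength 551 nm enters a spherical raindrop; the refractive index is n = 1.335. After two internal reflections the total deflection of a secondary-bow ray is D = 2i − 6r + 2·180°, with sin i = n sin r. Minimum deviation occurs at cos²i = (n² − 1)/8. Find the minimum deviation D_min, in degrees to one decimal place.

231.4°

cos²i = (1.78222 − 1)/8 = 0.09778; i = arccos(0.31269) = 71.778°.
sin r = sin 71.778°/1.335 = 0.71150; r = 45.357°.
D_min = 2·71.778° − 6·45.357° + 360° = 231.414°.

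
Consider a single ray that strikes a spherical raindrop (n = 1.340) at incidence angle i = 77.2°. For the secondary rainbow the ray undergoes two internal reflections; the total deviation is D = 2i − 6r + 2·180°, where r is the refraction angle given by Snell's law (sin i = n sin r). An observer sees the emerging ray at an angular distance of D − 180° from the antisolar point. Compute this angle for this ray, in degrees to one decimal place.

sin r = sin 77.2° / 1.340 = 0.9751/1.340 = 0.7277; r = 46.70°.
D = 2·77.2° − 6·46.70° + 2·180° = 154.40° − 280.18° + 360° = 234.22°.
Angle from antisolar point = D − 180° = 54.22°.

54.2°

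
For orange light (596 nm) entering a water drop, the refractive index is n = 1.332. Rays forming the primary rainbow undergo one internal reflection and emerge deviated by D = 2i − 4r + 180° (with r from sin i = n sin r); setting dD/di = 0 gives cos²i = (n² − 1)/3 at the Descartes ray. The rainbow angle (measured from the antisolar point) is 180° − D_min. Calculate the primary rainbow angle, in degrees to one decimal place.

42.2°

cos²i = (1.77422 − 1)/3 = 0.25807; i = arccos(0.50801) = 59.469°.
sin r = sin 59.469°/1.332 = 0.64666; r = 40.290°.
D_min = 2·59.469° − 4·40.290° + 180° = 137.776°.
Rainbow angle = 180° − D_min = 42.224°.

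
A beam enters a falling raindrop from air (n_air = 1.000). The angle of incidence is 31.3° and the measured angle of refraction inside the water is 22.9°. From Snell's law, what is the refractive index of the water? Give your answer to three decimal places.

n = sin θ_i / sin θ_r = sin 31.3° / sin 22.9° = 0.5195 / 0.3891 = 1.3351.

1.335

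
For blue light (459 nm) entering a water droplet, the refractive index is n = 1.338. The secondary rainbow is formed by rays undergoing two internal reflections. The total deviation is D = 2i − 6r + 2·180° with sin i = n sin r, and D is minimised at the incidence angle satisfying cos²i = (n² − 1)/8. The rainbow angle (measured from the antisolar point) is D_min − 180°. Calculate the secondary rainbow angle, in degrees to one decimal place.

cos²i = (1.79024 − 1)/8 = 0.09878; i = arccos(0.31429) = 71.682°.
sin r = sin 71.682°/1.338 = 0.70951; r = 45.195°.
D_min = 2·71.682° − 6·45.195° + 360° = 232.193°.
Rainbow angle = D_min − 180° = 52.193°.

52.2°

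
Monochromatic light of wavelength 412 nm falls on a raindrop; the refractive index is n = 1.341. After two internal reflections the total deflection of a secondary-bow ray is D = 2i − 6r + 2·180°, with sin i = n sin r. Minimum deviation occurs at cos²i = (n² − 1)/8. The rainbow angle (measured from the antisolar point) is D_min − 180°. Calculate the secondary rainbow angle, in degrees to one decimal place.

53.0°

cos²i = (1.79828 − 1)/8 = 0.09979; i = arccos(0.31589) = 71.586°.
sin r = sin 71.586°/1.341 = 0.70753; r = 45.034°.
D_min = 2·71.586° − 6·45.034° + 360° = 232.966°.
Rainbow angle = D_min − 180° = 52.966°.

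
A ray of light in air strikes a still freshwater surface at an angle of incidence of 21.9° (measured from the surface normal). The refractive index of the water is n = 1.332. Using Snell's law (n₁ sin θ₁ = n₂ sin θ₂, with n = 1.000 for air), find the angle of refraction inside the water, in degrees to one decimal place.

16.3°

Snell: sin θ_r = sin θ_i / n = sin 21.9° / 1.332 = 0.3730 / 1.332 = 0.2800.
θ_r = arcsin(0.2800) = 16.26°.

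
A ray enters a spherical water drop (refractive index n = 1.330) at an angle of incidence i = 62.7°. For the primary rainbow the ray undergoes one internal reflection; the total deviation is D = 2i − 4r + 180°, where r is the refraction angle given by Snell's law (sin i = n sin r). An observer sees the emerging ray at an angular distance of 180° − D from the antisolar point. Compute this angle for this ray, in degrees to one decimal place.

sin r = sin 62.7° / 1.330 = 0.8886/1.330 = 0.6681; r = 41.92°.
D = 2·62.7° − 4·41.92° + 180° = 125.40° − 167.69° + 180° = 137.71°.
Angle from antisolar point = 180° − D = 42.29°.

42.3°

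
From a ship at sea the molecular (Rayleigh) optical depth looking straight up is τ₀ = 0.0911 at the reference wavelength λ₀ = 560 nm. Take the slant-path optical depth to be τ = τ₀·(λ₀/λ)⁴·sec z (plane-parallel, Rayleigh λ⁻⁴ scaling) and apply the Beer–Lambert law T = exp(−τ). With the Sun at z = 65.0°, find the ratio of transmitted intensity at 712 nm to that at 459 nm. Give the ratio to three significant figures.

Airmass: sec 65.0° = 2.3662.
τ(712 nm) = 0.0911 × (560/712)⁴ × 2.3662 = 0.0911 × 0.3827 × 2.3662 = 0.0825.
τ(459 nm) = 0.0911 × (560/459)⁴ × 2.3662 = 0.0911 × 2.2157 × 2.3662 = 0.4776.
T(712)/T(459) = exp(τ_B − τ_A) = exp(0.3951) = 1.4846.

1.48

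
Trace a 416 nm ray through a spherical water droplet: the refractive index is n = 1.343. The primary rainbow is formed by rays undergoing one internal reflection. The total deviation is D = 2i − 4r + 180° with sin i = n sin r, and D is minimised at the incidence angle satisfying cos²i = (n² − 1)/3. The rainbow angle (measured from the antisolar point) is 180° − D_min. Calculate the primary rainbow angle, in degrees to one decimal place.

40.6°

cos²i = (1.80365 − 1)/3 = 0.26788; i = arccos(0.51757) = 58.830°.
sin r = sin 58.830°/1.343 = 0.63711; r = 39.577°.
D_min = 2·58.830° − 4·39.577° + 180° = 139.354°.
Rainbow angle = 180° − D_min = 40.646°.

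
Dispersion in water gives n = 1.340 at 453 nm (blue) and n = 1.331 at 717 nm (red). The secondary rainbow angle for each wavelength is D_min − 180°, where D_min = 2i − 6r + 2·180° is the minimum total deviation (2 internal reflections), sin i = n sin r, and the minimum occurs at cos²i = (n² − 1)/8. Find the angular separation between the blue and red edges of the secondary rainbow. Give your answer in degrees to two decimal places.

2.34°

At 453 nm (n = 1.340): cos²i = 0.09945 → i = 71.618°, r = 45.088°, D_min = 232.709°, rainbow angle = 52.709°.
At 717 nm (n = 1.331): cos²i = 0.09645 → i = 71.907°, r = 45.575°, D_min = 230.365°, rainbow angle = 50.365°.
Angular width = |52.709° − 50.365°| = 2.344°.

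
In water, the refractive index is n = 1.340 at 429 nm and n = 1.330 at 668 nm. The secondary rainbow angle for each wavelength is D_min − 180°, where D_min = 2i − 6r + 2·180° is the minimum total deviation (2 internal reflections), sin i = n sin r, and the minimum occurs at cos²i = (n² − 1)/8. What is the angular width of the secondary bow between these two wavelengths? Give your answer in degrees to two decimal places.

At 429 nm (n = 1.340): cos²i = 0.09945 → i = 71.618°, r = 45.088°, D_min = 232.709°, rainbow angle = 52.709°.
At 668 nm (n = 1.330): cos²i = 0.09611 → i = 71.940°, r = 45.630°, D_min = 230.101°, rainbow angle = 50.101°.
Angular width = |52.709° − 50.101°| = 2.608°.

2.61°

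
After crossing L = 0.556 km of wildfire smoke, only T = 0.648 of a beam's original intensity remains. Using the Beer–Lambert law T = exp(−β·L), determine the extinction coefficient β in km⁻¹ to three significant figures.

Beer–Lambert: T = exp(−βL) ⇒ β = −ln(T)/L = −ln(0.648)/0.556 = 0.4339/0.556 = 0.7803 km⁻¹.

0.780 km⁻¹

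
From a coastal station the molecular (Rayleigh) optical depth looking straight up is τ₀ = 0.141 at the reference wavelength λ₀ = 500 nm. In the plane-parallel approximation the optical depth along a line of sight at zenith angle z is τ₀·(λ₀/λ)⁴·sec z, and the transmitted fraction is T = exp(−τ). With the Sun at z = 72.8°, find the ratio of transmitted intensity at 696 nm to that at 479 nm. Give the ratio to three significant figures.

1.55

Airmass: sec 72.8° = 3.3817.
τ(696 nm) = 0.141 × (500/696)⁴ × 3.3817 = 0.141 × 0.2663 × 3.3817 = 0.1270.
τ(479 nm) = 0.141 × (500/479)⁴ × 3.3817 = 0.141 × 1.1872 × 3.3817 = 0.5661.
T(696)/T(479) = exp(τ_B − τ_A) = exp(0.4391) = 1.5513.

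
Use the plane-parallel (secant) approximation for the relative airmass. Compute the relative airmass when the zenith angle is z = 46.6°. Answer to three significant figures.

X = sec z = 1/cos 46.6° = 1/0.6871 = 1.4554.

1.46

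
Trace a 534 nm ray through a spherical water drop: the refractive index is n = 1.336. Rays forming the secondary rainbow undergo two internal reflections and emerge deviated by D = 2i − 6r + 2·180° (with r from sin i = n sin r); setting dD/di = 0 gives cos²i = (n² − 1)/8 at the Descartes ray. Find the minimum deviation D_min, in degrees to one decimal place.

231.7°

cos²i = (1.78490 − 1)/8 = 0.09811; i = arccos(0.31323) = 71.746°.
sin r = sin 71.746°/1.336 = 0.71084; r = 45.303°.
D_min = 2·71.746° − 6·45.303° + 360° = 231.674°.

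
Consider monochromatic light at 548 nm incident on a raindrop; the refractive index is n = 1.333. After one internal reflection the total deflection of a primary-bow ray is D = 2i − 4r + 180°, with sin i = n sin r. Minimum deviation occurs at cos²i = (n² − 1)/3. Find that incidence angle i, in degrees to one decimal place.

59.4°

cos²i = (1.333² − 1)/3 = (1.77689 − 1)/3 = 0.25896.
cos i = 0.50888, so i = 59.410°.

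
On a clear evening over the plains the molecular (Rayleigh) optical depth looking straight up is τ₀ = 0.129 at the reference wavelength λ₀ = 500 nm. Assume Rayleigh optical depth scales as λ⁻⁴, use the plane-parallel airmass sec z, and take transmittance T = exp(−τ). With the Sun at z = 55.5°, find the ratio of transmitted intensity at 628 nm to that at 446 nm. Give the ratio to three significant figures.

Airmass: sec 55.5° = 1.7655.
τ(628 nm) = 0.129 × (500/628)⁴ × 1.7655 = 0.129 × 0.4018 × 1.7655 = 0.0915.
τ(446 nm) = 0.129 × (500/446)⁴ × 1.7655 = 0.129 × 1.5796 × 1.7655 = 0.3598.
T(628)/T(446) = exp(τ_B − τ_A) = exp(0.2682) = 1.3077.

1.31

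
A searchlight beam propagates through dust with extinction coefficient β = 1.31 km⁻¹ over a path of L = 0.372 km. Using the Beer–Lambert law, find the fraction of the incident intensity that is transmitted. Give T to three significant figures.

0.614

τ = β·L = 1.31 × 0.372 = 0.4873.
T = exp(−0.4873) = 0.6143.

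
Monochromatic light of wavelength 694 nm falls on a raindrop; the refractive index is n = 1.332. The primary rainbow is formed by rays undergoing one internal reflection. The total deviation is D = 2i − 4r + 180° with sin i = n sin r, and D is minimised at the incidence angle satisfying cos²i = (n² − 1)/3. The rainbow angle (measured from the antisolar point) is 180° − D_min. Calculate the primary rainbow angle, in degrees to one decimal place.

cos²i = (1.77422 − 1)/3 = 0.25807; i = arccos(0.50801) = 59.469°.
sin r = sin 59.469°/1.332 = 0.64666; r = 40.290°.
D_min = 2·59.469° − 4·40.290° + 180° = 137.776°.
Rainbow angle = 180° − D_min = 42.224°.

42.2°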